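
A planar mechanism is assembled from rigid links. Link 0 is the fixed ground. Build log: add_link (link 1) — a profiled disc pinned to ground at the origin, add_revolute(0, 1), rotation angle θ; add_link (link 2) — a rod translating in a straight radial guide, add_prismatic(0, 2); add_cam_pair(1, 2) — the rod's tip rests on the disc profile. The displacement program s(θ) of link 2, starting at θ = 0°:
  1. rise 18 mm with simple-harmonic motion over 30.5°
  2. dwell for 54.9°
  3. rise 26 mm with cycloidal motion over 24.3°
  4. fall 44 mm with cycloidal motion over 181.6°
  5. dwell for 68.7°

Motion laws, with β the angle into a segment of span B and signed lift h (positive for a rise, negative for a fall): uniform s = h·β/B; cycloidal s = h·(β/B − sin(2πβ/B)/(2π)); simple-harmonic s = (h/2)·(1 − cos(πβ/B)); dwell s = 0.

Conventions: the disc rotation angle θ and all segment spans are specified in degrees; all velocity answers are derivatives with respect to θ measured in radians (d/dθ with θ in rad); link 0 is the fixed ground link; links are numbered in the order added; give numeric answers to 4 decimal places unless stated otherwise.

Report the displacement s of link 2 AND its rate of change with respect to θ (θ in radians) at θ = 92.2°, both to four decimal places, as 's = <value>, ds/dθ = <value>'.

seg 1 [0°–30.5°] simple-harmonic, h=18: full span → s += 18 → s = 18.0000
seg 2 [30.5°–85.4°] dwell: s stays 18.0000
seg 3 [85.4°–109.7°] cycloidal, h=26: θ=92.2° here. β=6.8, B=24.3. 26·(0.2798 − sin(2π·0.2798)/(2π)) = 3.2102 → s = 21.2102
velocity in seg [85.4°–109.7°] (cycloidal), θ in radians: β = 6.8° = 0.1187 rad, B = 24.3° = 0.4241 rad; ds/dθ = (h/B)(1 − cos(2πβ/B)) = (26/0.4241)(1 − cos(2π·0.2798)) = 72.729086 mm/rad

s = 21.2102, ds/dθ = 72.7291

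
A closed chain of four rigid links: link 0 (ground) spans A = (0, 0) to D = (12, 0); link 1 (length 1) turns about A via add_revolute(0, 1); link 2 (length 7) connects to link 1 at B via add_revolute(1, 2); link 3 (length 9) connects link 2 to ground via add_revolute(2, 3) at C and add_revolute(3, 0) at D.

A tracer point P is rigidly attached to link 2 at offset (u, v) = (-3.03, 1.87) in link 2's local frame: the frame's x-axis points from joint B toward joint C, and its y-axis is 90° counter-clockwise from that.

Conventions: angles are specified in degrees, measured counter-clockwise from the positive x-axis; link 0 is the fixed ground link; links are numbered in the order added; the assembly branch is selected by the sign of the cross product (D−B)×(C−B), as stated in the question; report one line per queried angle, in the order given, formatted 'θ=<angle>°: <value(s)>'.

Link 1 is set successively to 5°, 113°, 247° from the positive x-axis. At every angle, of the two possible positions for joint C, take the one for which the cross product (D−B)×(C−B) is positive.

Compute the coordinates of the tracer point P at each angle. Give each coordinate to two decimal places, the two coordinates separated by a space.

A=(0,0), D=(12.00,0)
θ=5°: B = A + 1.00·(cos5°, sin5°) = (0.9962, 0.0872)
θ=5°: |BD| = 11.0042
θ=5°: circle(B,7.00) ∩ circle(D,9.00): a=4.0481, h=5.7108
θ=5°:   candidates: C₊=(5.0894,5.7657) cross=62.842; C₋=(4.9989,-5.6555) cross=-62.842
θ=5°:   branch + wants cross > 0 → take C=(5.0894,5.7657) (cross=62.842)
θ=5°: ex = (C−B)/|BC| = (0.5847,0.8112); ey = (-0.8112,0.5847)
θ=5°: P = B + -3.03·ex + 1.87·ey = (-2.2926,-1.2774)
θ=113°: B = A + 1.00·(cos113°, sin113°) = (-0.3907, 0.9205)
θ=113°: |BD| = 12.4249
θ=113°: circle(B,7.00) ∩ circle(D,9.00): a=4.9247, h=4.9747
θ=113°:   candidates: C₊=(4.8890,5.5167) cross=61.810; C₋=(4.1519,-4.4053) cross=-61.810
θ=113°:   branch + wants cross > 0 → take C=(4.8890,5.5167) (cross=61.810)
θ=113°: ex = (C−B)/|BC| = (0.7542,0.6566); ey = (-0.6566,0.7542)
θ=113°: P = B + -3.03·ex + 1.87·ey = (-3.9039,0.3415)
θ=247°: B = A + 1.00·(cos247°, sin247°) = (-0.3907, -0.9205)
θ=247°: |BD| = 12.4249
θ=247°: circle(B,7.00) ∩ circle(D,9.00): a=4.9247, h=4.9747
θ=247°:   candidates: C₊=(4.1519,4.4053) cross=61.810; C₋=(4.8890,-5.5167) cross=-61.810
θ=247°:   branch + wants cross > 0 → take C=(4.1519,4.4053) (cross=61.810)
θ=247°: ex = (C−B)/|BC| = (0.6489,0.7608); ey = (-0.7608,0.6489)
θ=247°: P = B + -3.03·ex + 1.87·ey = (-3.7798,-2.0123)

θ=5°: -2.29 -1.28
θ=113°: -3.90 0.34
θ=247°: -3.78 -2.01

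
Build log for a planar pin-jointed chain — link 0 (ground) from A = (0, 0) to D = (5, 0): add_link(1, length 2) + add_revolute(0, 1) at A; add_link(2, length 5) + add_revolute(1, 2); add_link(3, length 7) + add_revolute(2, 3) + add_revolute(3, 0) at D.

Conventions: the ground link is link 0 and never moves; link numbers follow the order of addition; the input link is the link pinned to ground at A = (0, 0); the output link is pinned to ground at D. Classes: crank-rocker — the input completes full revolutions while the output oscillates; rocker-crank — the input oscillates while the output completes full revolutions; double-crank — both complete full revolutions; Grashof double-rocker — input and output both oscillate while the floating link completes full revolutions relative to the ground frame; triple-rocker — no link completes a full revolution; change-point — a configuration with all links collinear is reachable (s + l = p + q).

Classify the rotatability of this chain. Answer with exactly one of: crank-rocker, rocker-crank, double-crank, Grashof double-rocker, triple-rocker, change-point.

lengths: ground=5, input=2, coupler=5, output=7
sorted: s=2 (shortest), l=7 (longest), p+q=10
s + l = 9 vs p + q = 10
s + l < p + q (Grashof) with shortest = input link → crank-rocker

crank-rocker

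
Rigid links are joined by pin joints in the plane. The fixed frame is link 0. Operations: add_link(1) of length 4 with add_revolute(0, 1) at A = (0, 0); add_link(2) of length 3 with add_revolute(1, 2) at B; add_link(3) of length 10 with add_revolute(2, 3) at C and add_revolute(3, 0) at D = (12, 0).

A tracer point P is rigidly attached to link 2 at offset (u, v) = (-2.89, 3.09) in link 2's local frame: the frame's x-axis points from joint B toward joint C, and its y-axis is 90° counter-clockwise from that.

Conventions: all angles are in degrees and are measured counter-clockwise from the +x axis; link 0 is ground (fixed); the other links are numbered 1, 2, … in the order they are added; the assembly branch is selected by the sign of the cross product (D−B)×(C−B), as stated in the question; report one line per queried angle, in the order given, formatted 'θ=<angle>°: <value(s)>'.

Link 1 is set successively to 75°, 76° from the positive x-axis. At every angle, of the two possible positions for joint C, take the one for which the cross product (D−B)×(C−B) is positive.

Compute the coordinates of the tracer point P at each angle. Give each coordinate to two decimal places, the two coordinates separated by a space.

A=(0,0), D=(12.00,0)
θ=75°: B = A + 4.00·(cos75°, sin75°) = (1.0353, 3.8637)
θ=75°: |BD| = 11.6255
θ=75°: circle(B,3.00) ∩ circle(D,10.00): a=1.8990, h=2.3225
θ=75°:   candidates: C₊=(3.5982,5.4230) cross=27.000; C₋=(2.0544,1.0421) cross=-27.000
θ=75°:   branch + wants cross > 0 → take C=(3.5982,5.4230) (cross=27.000)
θ=75°: ex = (C−B)/|BC| = (0.8543,0.5198); ey = (-0.5198,0.8543)
θ=75°: P = B + -2.89·ex + 3.09·ey = (-3.0398,5.0013)
θ=76°: B = A + 4.00·(cos76°, sin76°) = (0.9677, 3.8812)
θ=76°: |BD| = 11.6951
θ=76°: circle(B,3.00) ∩ circle(D,10.00): a=1.9570, h=2.2738
θ=76°:   candidates: C₊=(3.5684,5.3766) cross=26.592; C₋=(2.0592,1.0868) cross=-26.592
θ=76°:   branch + wants cross > 0 → take C=(3.5684,5.3766) (cross=26.592)
θ=76°: ex = (C−B)/|BC| = (0.8669,0.4985); ey = (-0.4985,0.8669)
θ=76°: P = B + -2.89·ex + 3.09·ey = (-3.0780,5.1193)

θ=75°: -3.04 5.00
θ=76°: -3.08 5.12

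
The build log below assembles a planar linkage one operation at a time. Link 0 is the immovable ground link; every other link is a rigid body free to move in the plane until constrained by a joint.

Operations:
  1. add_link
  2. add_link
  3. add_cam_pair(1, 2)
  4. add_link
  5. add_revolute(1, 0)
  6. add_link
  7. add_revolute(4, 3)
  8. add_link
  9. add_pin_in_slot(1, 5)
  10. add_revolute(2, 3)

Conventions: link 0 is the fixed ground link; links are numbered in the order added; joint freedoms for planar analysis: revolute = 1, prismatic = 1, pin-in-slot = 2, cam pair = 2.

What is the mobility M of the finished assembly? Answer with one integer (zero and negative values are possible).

ground; <1,0,0>
#1 <2,0,0>
#2 <3,0,0>
C:1↔2 J2 <3,0,1>
#3 <4,0,1>
R:1↔0 J1 <4,1,1>
#4 <5,1,1>
R:4↔3 J1 <5,2,1>
#5 <6,2,1>
PS:1↔5 J2 <6,2,2>
R:2↔3 J1 <6,3,2>
3×5 − 2×3 − 1×2 = 7

M = 7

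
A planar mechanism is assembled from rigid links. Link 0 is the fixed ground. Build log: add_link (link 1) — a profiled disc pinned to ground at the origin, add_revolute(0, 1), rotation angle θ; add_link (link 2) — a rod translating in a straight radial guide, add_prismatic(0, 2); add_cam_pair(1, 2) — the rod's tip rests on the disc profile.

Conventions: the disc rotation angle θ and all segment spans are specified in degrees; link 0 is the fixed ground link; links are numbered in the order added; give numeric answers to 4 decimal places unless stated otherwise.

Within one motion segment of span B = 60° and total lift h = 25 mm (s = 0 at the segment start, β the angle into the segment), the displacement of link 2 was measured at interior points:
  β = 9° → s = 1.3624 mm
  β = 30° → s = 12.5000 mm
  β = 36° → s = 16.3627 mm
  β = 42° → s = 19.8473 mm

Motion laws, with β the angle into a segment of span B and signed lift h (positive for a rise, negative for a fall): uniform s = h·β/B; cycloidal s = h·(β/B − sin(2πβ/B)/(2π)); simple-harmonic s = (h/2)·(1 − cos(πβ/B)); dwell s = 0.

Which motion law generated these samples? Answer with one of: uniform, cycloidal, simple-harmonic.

candidates at β/B = r: uniform s = h·r (linear in β); cycloidal s = h·(r − sin(2πr)/(2π)); simple-harmonic s = (h/2)(1 − cos(πr))
β=9°: printed 1.3624 | uniform 3.7500, cycloidal 0.5310, simple-harmonic 1.3624
β=30°: printed 12.5000 | uniform 12.5000, cycloidal 12.5000, simple-harmonic 12.5000
β=36°: printed 16.3627 | uniform 15.0000, cycloidal 17.3387, simple-harmonic 16.3627
β=42°: printed 19.8473 | uniform 17.5000, cycloidal 21.2841, simple-harmonic 19.8473
only one law matches every sample → simple-harmonic

simple-harmonic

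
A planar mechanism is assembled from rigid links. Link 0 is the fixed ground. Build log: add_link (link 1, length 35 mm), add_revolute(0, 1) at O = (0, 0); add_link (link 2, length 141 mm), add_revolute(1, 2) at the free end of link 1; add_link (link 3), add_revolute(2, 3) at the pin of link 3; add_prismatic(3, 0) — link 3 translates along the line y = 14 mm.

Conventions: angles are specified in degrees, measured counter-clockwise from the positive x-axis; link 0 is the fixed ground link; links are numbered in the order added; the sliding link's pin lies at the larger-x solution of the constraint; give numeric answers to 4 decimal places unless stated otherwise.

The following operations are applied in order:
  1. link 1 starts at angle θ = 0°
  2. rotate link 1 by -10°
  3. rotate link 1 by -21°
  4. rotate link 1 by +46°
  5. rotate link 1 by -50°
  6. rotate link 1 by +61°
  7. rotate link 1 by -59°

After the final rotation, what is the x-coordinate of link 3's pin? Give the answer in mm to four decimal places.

geometry: r = 35 mm, L = 141 mm, e = 14 mm; θ starts at 0°
rotate link 1 by -10°: θ ← 0° -10° = -10°
rotate link 1 by -21°: θ ← -10° -21° = -31°
rotate link 1 by +46°: θ ← -31° +46° = 15°
rotate link 1 by -50°: θ ← 15° -50° = -35°
rotate link 1 by +61°: θ ← -35° +61° = 26°
rotate link 1 by -59°: θ ← 26° -59° = -33°
crank pin P = (r cos θ, r sin θ) = (29.353470, -19.062366)
h = r sin θ − e = -19.062366 − 14 = -33.062366
x = r cos θ + √(L² − h²) = 29.353470 + 137.068888 = 166.422357

166.4224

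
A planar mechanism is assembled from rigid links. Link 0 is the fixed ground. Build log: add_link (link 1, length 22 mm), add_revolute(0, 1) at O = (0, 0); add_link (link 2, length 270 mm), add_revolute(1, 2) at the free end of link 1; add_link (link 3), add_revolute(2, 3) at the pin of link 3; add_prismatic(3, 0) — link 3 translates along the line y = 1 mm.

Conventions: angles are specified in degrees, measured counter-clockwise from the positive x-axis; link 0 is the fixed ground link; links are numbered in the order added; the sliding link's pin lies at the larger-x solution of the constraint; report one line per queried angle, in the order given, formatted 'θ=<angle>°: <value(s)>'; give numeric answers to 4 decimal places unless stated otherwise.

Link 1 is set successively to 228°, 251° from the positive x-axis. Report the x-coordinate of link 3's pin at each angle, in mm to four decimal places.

geometry: r = 22 mm, L = 270 mm, e = 1 mm
θ=228°: crank pin P = (r cos θ, r sin θ) = (-14.720873, -16.349186)
θ=228°: h = r sin θ − e = -16.349186 − 1 = -17.349186
θ=228°: x = r cos θ + √(L² − h²) = -14.720873 + 269.442027 = 254.721153
θ=251°: crank pin P = (r cos θ, r sin θ) = (-7.162499, -20.801409)
θ=251°: h = r sin θ − e = -20.801409 − 1 = -21.801409
θ=251°: x = r cos θ + √(L² − h²) = -7.162499 + 269.118373 = 261.955873

θ=228°: 254.7212
θ=251°: 261.9559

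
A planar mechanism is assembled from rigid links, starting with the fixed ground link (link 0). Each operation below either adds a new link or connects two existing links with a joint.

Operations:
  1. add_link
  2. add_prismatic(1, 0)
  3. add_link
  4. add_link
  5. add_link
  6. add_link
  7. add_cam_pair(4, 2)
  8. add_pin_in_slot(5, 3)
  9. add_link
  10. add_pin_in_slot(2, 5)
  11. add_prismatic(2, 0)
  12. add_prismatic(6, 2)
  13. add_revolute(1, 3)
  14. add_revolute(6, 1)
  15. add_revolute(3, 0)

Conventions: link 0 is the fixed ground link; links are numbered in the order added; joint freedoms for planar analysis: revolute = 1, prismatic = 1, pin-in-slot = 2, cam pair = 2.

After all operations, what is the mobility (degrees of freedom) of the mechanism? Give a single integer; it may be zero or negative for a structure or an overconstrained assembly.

L=1 J1=0 J2=0
add link → L=2 J1=0 J2=0
P@1,0 dof=1 J1 → L=2 J1=1 J2=0
add link → L=3 J1=1 J2=0
add link → L=4 J1=1 J2=0
add link → L=5 J1=1 J2=0
add link → L=6 J1=1 J2=0
C@4,2 dof=2 J2 → L=6 J1=1 J2=1
PS@5,3 dof=2 J2 → L=6 J1=1 J2=2
add link → L=7 J1=1 J2=2
PS@2,5 dof=2 J2 → L=7 J1=1 J2=3
P@2,0 dof=1 J1 → L=7 J1=2 J2=3
P@6,2 dof=1 J1 → L=7 J1=3 J2=3
R@1,3 dof=1 J1 → L=7 J1=4 J2=3
R@6,1 dof=1 J1 → L=7 J1=5 J2=3
R@3,0 dof=1 J1 → L=7 J1=6 J2=3
M=3(L−1)−2J1−J2=3·6−2·6−3=3

M = 3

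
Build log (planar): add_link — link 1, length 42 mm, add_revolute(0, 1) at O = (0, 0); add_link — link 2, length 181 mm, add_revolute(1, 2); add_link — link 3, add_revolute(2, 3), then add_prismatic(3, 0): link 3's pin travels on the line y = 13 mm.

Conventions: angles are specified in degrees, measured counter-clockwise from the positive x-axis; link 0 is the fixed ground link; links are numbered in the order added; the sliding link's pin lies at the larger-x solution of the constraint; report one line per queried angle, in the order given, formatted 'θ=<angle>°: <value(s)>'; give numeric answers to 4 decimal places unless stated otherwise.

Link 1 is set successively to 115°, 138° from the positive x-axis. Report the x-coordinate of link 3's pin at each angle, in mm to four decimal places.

geometry: r = 42 mm, L = 181 mm, e = 13 mm
θ=115°: crank pin P = (r cos θ, r sin θ) = (-17.749967, 38.064927)
θ=115°: h = r sin θ − e = 38.064927 − 13 = 25.064927
θ=115°: x = r cos θ + √(L² − h²) = -17.749967 + 179.256100 = 161.506133
θ=138°: crank pin P = (r cos θ, r sin θ) = (-31.212083, 28.103485)
θ=138°: h = r sin θ − e = 28.103485 − 13 = 15.103485
θ=138°: x = r cos θ + √(L² − h²) = -31.212083 + 180.368747 = 149.156664

θ=115°: 161.5061
θ=138°: 149.1567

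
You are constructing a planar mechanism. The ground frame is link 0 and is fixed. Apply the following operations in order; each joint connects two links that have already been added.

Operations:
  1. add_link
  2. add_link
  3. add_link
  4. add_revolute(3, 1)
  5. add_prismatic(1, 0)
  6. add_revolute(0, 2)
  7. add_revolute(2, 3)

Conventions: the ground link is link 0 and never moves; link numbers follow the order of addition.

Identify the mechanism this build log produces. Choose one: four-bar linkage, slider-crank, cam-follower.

links: 4 (incl. ground); joints: 3 revolute, 1 prismatic, 0 higher (cam) pair, forming one closed loop
4 links, 3 revolutes + 1 prismatic in one loop → slider-crank

slider-crank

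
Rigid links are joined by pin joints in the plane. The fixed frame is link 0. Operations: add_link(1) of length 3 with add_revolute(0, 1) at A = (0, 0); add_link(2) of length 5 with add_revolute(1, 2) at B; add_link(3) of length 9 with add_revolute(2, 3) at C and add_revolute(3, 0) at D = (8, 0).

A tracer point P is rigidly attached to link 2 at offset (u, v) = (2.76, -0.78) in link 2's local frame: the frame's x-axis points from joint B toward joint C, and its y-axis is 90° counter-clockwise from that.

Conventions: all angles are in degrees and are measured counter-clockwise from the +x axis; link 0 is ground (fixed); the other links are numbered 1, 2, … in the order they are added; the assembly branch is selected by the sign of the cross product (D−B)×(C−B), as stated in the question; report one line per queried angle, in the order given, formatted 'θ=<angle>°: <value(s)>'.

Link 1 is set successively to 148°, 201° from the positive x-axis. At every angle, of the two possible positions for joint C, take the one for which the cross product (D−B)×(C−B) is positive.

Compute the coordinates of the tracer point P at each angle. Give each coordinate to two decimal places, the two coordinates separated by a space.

A=(0,0), D=(8.00,0)
θ=148°: B = A + 3.00·(cos148°, sin148°) = (-2.5441, 1.5898)
θ=148°: |BD| = 10.6633
θ=148°: circle(B,5.00) ∩ circle(D,9.00): a=2.7058, h=4.2046
θ=148°:   candidates: C₊=(0.7583,5.3439) cross=44.835; C₋=(-0.4954,-2.9712) cross=-44.835
θ=148°:   branch + wants cross > 0 → take C=(0.7583,5.3439) (cross=44.835)
θ=148°: ex = (C−B)/|BC| = (0.6605,0.7508); ey = (-0.7508,0.6605)
θ=148°: P = B + 2.76·ex + -0.78·ey = (-0.1355,3.1469)
θ=201°: B = A + 3.00·(cos201°, sin201°) = (-2.8007, -1.0751)
θ=201°: |BD| = 10.8541
θ=201°: circle(B,5.00) ∩ circle(D,9.00): a=2.8474, h=4.1100
θ=201°:   candidates: C₊=(-0.3745,3.2968) cross=44.611; C₋=(0.4397,-4.8829) cross=-44.611
θ=201°:   branch + wants cross > 0 → take C=(-0.3745,3.2968) (cross=44.611)
θ=201°: ex = (C−B)/|BC| = (0.4853,0.8744); ey = (-0.8744,0.4853)
θ=201°: P = B + 2.76·ex + -0.78·ey = (-0.7794,0.9597)

θ=148°: -0.14 3.15
θ=201°: -0.78 0.96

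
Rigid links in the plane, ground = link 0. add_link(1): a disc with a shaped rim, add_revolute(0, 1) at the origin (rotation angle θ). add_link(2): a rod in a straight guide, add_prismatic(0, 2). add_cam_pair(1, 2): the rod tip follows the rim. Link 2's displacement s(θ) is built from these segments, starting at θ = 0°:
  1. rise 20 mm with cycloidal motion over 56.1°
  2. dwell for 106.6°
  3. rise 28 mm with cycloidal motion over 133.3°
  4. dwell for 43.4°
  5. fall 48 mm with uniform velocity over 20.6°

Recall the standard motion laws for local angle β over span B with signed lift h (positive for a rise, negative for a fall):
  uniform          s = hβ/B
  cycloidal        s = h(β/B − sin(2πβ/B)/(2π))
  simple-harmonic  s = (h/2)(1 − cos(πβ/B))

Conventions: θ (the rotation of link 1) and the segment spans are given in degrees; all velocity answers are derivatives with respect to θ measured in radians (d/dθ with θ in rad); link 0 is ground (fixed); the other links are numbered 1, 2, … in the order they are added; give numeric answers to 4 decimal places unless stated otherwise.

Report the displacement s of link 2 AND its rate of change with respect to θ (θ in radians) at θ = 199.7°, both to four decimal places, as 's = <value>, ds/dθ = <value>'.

segment 1 (0° to 56.1°, cycloidal, h = 20) is passed completely: s = 0.0000 + (20) = 20.0000
segment 2 (56.1° to 162.7°, dwell): s unchanged at 20.0000
θ = 199.7° falls in segment 3 (162.7° to 296°, cycloidal, h = 28): β = 199.7 − 162.7 = 37°, B = 133.3°; Δs = 28·(0.2776 − sin(2π·0.2776)/(2π)) = 3.3823; s = 20.0000 + 3.3823 = 23.3823
velocity in seg [162.7°–296°] (cycloidal), θ in radians: β = 37° = 0.6458 rad, B = 133.3° = 2.3265 rad; ds/dθ = (h/B)(1 − cos(2πβ/B)) = (28/2.3265)(1 − cos(2π·0.2776)) = 14.109479 mm/rad

s = 23.3823, ds/dθ = 14.1095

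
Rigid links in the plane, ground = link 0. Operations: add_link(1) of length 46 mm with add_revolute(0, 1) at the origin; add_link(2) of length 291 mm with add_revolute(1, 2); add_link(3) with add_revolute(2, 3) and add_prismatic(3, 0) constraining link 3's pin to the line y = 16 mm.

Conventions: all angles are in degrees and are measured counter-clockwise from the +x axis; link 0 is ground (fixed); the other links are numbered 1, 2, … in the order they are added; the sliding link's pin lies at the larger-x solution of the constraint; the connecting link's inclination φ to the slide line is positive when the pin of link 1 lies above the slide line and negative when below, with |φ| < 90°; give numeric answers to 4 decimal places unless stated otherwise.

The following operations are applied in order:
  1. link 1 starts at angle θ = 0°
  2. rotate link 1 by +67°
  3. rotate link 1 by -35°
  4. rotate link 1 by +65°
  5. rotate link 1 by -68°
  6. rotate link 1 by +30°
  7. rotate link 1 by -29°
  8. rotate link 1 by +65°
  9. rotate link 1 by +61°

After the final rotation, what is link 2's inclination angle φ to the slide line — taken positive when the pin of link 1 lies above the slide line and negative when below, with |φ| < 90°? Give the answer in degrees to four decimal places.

geometry: r = 46 mm, L = 291 mm, e = 16 mm; θ starts at 0°
rotate link 1 by +67°: θ ← 0° +67° = 67°
rotate link 1 by -35°: θ ← 67° -35° = 32°
rotate link 1 by +65°: θ ← 32° +65° = 97°
rotate link 1 by -68°: θ ← 97° -68° = 29°
rotate link 1 by +30°: θ ← 29° +30° = 59°
rotate link 1 by -29°: θ ← 59° -29° = 30°
rotate link 1 by +65°: θ ← 30° +65° = 95°
rotate link 1 by +61°: θ ← 95° +61° = 156°
h = r sin θ − e = 18.709886 − 16 = 2.709886
sin φ = h / L = 2.709886 / 291 = 0.00931232
φ = arcsin(0.00931232) = 0.533564°

0.5336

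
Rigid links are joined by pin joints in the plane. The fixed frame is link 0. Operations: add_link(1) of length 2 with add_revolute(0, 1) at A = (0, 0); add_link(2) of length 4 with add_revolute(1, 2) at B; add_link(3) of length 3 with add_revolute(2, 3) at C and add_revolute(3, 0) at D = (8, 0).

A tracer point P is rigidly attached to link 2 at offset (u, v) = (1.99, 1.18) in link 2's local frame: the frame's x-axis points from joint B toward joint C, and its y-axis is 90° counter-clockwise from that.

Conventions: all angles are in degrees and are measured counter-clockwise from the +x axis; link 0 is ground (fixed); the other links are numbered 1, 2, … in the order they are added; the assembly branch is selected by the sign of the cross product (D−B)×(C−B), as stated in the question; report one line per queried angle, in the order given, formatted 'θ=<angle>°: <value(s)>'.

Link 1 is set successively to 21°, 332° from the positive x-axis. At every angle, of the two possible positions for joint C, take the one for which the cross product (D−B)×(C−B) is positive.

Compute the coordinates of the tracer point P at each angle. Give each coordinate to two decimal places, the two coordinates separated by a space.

A=(0,0), D=(8.00,0)
θ=21°: B = A + 2.00·(cos21°, sin21°) = (1.8672, 0.7167)
θ=21°: |BD| = 6.1746
θ=21°: circle(B,4.00) ∩ circle(D,3.00): a=3.6541, h=1.6271
θ=21°:   candidates: C₊=(5.6855,1.9086) cross=10.046; C₋=(5.3077,-1.3235) cross=-10.046
θ=21°:   branch + wants cross > 0 → take C=(5.6855,1.9086) (cross=10.046)
θ=21°: ex = (C−B)/|BC| = (0.9546,0.2980); ey = (-0.2980,0.9546)
θ=21°: P = B + 1.99·ex + 1.18·ey = (3.4152,2.4361)
θ=332°: B = A + 2.00·(cos332°, sin332°) = (1.7659, -0.9389)
θ=332°: |BD| = 6.3044
θ=332°: circle(B,4.00) ∩ circle(D,3.00): a=3.7074, h=1.5018
θ=332°:   candidates: C₊=(5.2083,1.0983) cross=9.468; C₋=(5.6556,-1.8718) cross=-9.468
θ=332°:   branch + wants cross > 0 → take C=(5.2083,1.0983) (cross=9.468)
θ=332°: ex = (C−B)/|BC| = (0.8606,0.5093); ey = (-0.5093,0.8606)
θ=332°: P = B + 1.99·ex + 1.18·ey = (2.8775,1.0901)

θ=21°: 3.42 2.44
θ=332°: 2.88 1.09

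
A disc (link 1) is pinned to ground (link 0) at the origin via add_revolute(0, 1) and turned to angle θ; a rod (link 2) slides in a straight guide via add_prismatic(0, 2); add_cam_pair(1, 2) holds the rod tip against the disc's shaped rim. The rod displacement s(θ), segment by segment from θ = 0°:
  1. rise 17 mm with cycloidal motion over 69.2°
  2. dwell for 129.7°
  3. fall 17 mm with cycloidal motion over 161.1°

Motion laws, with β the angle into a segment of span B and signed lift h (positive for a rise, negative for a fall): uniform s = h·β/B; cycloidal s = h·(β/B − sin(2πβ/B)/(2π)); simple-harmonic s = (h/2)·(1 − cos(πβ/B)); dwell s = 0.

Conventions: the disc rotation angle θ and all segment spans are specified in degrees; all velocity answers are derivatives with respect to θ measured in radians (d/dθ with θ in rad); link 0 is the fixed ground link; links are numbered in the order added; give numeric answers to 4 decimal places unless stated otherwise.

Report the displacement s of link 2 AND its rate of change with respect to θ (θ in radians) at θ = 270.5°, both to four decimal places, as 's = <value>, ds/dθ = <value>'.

segment 1 (0° to 69.2°, cycloidal, h = 17) is passed completely: s = 0.0000 + (17) = 17.0000
segment 2 (69.2° to 198.9°, dwell): s unchanged at 17.0000
θ = 270.5° falls in segment 3 (198.9° to 360°, cycloidal, h = -17): β = 270.5 − 198.9 = 71.6°, B = 161.1°; Δs = -17·(0.4444 − sin(2π·0.4444)/(2π)) = -6.6302; s = 17.0000 − 6.6302 = 10.3698
velocity in seg [198.9°–360°] (cycloidal), θ in radians: β = 71.6° = 1.2497 rad, B = 161.1° = 2.8117 rad; ds/dθ = (h/B)(1 − cos(2πβ/B)) = ((-17)/2.8117)(1 − cos(2π·0.4444)) = -11.727594 mm/rad

s = 10.3698, ds/dθ = -11.7276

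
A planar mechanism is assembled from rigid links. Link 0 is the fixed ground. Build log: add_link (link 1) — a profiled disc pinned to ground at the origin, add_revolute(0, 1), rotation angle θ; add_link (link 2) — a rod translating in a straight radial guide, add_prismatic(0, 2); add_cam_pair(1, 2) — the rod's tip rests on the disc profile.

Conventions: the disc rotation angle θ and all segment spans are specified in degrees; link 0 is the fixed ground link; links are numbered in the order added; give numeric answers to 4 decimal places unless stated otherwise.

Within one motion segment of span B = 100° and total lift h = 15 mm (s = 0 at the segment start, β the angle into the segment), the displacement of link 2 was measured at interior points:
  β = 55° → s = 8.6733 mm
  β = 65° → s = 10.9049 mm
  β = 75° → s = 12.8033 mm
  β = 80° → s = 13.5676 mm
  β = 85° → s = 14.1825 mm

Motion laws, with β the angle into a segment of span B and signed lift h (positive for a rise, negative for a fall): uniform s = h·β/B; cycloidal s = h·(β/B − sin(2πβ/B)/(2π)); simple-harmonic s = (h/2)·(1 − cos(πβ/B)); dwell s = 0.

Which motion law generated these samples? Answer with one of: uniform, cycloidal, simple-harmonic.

candidates at β/B = r: uniform s = h·r (linear in β); cycloidal s = h·(r − sin(2πr)/(2π)); simple-harmonic s = (h/2)(1 − cos(πr))
β=55°: printed 8.6733 | uniform 8.2500, cycloidal 8.9877, simple-harmonic 8.6733
β=65°: printed 10.9049 | uniform 9.7500, cycloidal 11.6814, simple-harmonic 10.9049
β=75°: printed 12.8033 | uniform 11.2500, cycloidal 13.6373, simple-harmonic 12.8033
β=80°: printed 13.5676 | uniform 12.0000, cycloidal 14.2705, simple-harmonic 13.5676
β=85°: printed 14.1825 | uniform 12.7500, cycloidal 14.6814, simple-harmonic 14.1825
only one law matches every sample → simple-harmonic

simple-harmonic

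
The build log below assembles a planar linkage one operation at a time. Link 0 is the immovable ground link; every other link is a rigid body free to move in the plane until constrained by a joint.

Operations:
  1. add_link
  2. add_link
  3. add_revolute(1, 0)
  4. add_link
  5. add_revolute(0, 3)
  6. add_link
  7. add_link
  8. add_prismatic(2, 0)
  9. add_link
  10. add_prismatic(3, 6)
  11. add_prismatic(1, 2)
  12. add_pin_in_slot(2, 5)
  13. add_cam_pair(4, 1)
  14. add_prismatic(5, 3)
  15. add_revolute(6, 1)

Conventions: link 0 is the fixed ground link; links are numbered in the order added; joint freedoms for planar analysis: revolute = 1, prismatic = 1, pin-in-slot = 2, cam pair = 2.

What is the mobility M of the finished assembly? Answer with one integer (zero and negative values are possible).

(L,J1,J2)=(1,0,0); link0 fixed
link1: (2,0,0)
link2: (3,0,0)
R 1-0 [J1]: (3,1,0)
link3: (4,1,0)
R 0-3 [J1]: (4,2,0)
link4: (5,2,0)
link5: (6,2,0)
P 2-0 [J1]: (6,3,0)
link6: (7,3,0)
P 3-6 [J1]: (7,4,0)
P 1-2 [J1]: (7,5,0)
PS 2-5 [J2]: (7,5,1)
C 4-1 [J2]: (7,5,2)
P 5-3 [J1]: (7,6,2)
R 6-1 [J1]: (7,7,2)
Grübler: 3·6 − 2·7 − 2 = 2

M = 2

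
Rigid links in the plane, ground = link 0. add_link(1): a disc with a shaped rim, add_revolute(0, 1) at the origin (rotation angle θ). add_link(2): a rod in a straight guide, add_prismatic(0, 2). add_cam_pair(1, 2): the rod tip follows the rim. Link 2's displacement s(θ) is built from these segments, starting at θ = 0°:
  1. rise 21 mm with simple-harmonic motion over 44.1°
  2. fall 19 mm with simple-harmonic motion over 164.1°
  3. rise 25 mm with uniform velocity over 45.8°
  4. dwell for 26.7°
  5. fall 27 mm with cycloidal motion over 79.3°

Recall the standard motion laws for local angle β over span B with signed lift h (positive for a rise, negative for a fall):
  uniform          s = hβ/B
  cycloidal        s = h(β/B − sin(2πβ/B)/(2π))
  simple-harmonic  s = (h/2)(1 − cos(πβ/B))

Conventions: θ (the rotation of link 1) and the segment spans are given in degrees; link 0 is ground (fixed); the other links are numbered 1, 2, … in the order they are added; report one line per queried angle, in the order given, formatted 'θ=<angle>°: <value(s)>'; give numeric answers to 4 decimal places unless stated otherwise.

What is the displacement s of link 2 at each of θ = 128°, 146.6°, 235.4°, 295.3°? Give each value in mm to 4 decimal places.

segment 1 (0° to 44.1°, simple-harmonic, h = 21) is passed completely: s = 0.0000 + (21) = 21.0000
θ = 128° falls in segment 2 (44.1° to 208.2°, simple-harmonic, h = -19): β = 128 − 44.1 = 83.9°, B = 164.1°; Δs = -19/2·(1 − cos(π·0.5113)) = -9.8364; s = 21.0000 − 9.8364 = 11.1636
θ = 146.6° falls in segment 2 (44.1° to 208.2°, simple-harmonic, h = -19): β = 146.6 − 44.1 = 102.5°, B = 164.1°; Δs = -19/2·(1 − cos(π·0.6246)) = -13.1250; s = 21.0000 − 13.1250 = 7.8750
segment 2 (44.1° to 208.2°, simple-harmonic, h = -19) is passed completely: s = 21.0000 + (-19) = 2.0000
θ = 235.4° falls in segment 3 (208.2° to 254°, uniform, h = 25): β = 235.4 − 208.2 = 27.2°, B = 45.8°; Δs = 25·27.2/45.8 = 14.8472; s = 2.0000 + 14.8472 = 16.8472
segment 3 (208.2° to 254°, uniform, h = 25) is passed completely: s = 2.0000 + (25) = 27.0000
segment 4 (254° to 280.7°, dwell): s unchanged at 27.0000
θ = 295.3° falls in segment 5 (280.7° to 360°, cycloidal, h = -27): β = 295.3 − 280.7 = 14.6°, B = 79.3°; Δs = -27·(0.1841 − sin(2π·0.1841)/(2π)) = -1.0368; s = 27.0000 − 1.0368 = 25.9632

θ=128°: 11.1636
θ=146.6°: 7.8750
θ=235.4°: 16.8472
θ=295.3°: 25.9632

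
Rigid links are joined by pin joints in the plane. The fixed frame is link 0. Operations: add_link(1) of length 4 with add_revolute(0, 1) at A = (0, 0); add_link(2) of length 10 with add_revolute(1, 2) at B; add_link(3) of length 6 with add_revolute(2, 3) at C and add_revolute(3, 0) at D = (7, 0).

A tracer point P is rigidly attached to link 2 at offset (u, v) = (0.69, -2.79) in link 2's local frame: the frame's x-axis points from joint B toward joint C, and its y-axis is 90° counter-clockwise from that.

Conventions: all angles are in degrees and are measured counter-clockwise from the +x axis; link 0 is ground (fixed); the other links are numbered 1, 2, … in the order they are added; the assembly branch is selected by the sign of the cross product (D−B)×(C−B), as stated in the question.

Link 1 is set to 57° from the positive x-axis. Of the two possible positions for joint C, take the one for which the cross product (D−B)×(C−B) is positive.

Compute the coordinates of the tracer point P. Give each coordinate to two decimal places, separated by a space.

A=(0,0), D=(7.00,0)
B = A + 4.00·(cos57°, sin57°) = (2.1786, 3.3547)
|BD| = 5.8737
circle(B,10.00) ∩ circle(D,6.00): a=8.3849, h=5.4492
  candidates: C₊=(12.1736,3.0388) cross=32.007; C₋=(5.9491,-5.9072) cross=-32.007
  branch + wants cross > 0 → take C=(12.1736,3.0388) (cross=32.007)
ex = (C−B)/|BC| = (0.9995,-0.0316); ey = (0.0316,0.9995)
P = B + 0.69·ex + -2.79·ey = (2.7801,0.5443)

2.78 0.54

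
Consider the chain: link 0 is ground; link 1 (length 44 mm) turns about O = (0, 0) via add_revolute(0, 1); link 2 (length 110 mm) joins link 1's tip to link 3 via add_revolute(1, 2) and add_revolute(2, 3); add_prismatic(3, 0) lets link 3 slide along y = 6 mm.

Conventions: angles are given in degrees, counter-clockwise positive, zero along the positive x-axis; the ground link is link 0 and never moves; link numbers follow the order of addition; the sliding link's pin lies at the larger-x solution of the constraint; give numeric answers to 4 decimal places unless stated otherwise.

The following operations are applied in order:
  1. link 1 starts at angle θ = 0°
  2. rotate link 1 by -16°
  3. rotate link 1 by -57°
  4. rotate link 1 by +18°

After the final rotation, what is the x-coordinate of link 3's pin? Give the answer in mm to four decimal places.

geometry: r = 44 mm, L = 110 mm, e = 6 mm; θ starts at 0°
rotate link 1 by -16°: θ ← 0° -16° = -16°
rotate link 1 by -57°: θ ← -16° -57° = -73°
rotate link 1 by +18°: θ ← -73° +18° = -55°
crank pin P = (r cos θ, r sin θ) = (25.237363, -36.042690)
h = r sin θ − e = -36.042690 − 6 = -42.042690
x = r cos θ + √(L² − h²) = 25.237363 + 101.648474 = 126.885837

126.8858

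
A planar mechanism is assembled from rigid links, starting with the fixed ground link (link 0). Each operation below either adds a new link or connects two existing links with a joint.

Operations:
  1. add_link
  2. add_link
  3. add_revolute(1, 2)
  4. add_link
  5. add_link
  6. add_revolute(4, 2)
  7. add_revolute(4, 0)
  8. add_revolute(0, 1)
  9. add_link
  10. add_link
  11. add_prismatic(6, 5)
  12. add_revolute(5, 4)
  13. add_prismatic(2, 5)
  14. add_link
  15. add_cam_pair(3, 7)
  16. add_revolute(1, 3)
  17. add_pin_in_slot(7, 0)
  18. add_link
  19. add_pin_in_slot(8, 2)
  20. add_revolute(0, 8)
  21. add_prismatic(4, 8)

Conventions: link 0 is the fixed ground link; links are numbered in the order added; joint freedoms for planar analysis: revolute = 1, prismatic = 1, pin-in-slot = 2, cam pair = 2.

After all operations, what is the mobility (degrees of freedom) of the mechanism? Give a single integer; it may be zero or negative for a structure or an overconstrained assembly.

(L,J1,J2)=(1,0,0); link0 fixed
link1: (2,0,0)
link2: (3,0,0)
R 1-2 [J1]: (3,1,0)
link3: (4,1,0)
link4: (5,1,0)
R 4-2 [J1]: (5,2,0)
R 4-0 [J1]: (5,3,0)
R 0-1 [J1]: (5,4,0)
link5: (6,4,0)
link6: (7,4,0)
P 6-5 [J1]: (7,5,0)
R 5-4 [J1]: (7,6,0)
P 2-5 [J1]: (7,7,0)
link7: (8,7,0)
C 3-7 [J2]: (8,7,1)
R 1-3 [J1]: (8,8,1)
PS 7-0 [J2]: (8,8,2)
link8: (9,8,2)
PS 8-2 [J2]: (9,8,3)
R 0-8 [J1]: (9,9,3)
P 4-8 [J1]: (9,10,3)
Grübler: 3·8 − 2·10 − 3 = 1

M = 1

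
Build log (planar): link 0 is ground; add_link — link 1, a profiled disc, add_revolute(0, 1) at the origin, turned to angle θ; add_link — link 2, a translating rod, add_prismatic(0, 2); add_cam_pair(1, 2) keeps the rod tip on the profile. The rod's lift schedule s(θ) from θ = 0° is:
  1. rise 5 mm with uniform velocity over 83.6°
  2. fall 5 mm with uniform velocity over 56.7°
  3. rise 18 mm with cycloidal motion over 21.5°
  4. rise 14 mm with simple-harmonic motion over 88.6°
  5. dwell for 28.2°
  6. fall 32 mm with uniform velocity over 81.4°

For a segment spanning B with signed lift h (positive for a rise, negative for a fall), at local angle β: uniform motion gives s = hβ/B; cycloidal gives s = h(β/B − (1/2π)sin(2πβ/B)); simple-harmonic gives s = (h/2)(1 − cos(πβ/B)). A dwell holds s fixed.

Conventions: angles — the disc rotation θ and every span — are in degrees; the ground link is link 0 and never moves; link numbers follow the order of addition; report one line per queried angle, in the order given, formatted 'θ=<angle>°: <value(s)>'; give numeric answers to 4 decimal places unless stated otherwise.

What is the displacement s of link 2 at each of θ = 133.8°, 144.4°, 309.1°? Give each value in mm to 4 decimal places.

seg 1 [0°–83.6°] uniform, h=5: full span → s += 5 → s = 5.0000
seg 2 [83.6°–140.3°] uniform, h=-5: θ=133.8° here. β=50.2, B=56.7. -5·50.2/56.7 = -4.4268 → s = 0.5732
seg 2 [83.6°–140.3°] uniform, h=-5: full span → s += -5 → s = 0.0000
seg 3 [140.3°–161.8°] cycloidal, h=18: θ=144.4° here. β=4.1, B=21.5. 18·(0.1907 − sin(2π·0.1907)/(2π)) = 0.7643 → s = 0.7643
seg 3 [140.3°–161.8°] cycloidal, h=18: full span → s += 18 → s = 18.0000
seg 4 [161.8°–250.4°] simple-harmonic, h=14: full span → s += 14 → s = 32.0000
seg 5 [250.4°–278.6°] dwell: s stays 32.0000
seg 6 [278.6°–360°] uniform, h=-32: θ=309.1° here. β=30.5, B=81.4. -32·30.5/81.4 = -11.9902 → s = 20.0098

θ=133.8°: 0.5732
θ=144.4°: 0.7643
θ=309.1°: 20.0098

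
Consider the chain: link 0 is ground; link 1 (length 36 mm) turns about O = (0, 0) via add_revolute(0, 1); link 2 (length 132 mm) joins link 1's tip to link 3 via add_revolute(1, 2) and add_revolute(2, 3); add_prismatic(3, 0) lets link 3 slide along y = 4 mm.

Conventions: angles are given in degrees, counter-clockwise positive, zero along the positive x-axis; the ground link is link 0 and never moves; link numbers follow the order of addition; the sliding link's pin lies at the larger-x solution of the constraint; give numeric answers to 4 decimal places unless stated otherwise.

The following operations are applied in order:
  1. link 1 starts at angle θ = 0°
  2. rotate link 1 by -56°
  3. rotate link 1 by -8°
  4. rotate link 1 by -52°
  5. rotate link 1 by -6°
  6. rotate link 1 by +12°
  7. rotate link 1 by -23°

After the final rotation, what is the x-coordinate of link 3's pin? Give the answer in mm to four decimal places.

geometry: r = 36 mm, L = 132 mm, e = 4 mm; θ starts at 0°
rotate link 1 by -56°: θ ← 0° -56° = -56°
rotate link 1 by -8°: θ ← -56° -8° = -64°
rotate link 1 by -52°: θ ← -64° -52° = -116°
rotate link 1 by -6°: θ ← -116° -6° = -122°
rotate link 1 by +12°: θ ← -122° +12° = -110°
rotate link 1 by -23°: θ ← -110° -23° = -133°
crank pin P = (r cos θ, r sin θ) = (-24.551941, -26.328733)
h = r sin θ − e = -26.328733 − 4 = -30.328733
x = r cos θ + √(L² − h²) = -24.551941 + 128.468548 = 103.916607

103.9166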